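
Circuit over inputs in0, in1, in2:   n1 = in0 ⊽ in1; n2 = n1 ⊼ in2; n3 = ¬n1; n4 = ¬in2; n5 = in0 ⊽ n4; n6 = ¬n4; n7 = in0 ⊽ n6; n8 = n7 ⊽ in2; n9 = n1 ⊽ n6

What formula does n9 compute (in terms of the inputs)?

n1 = in0 ⊽ in1
n4 = ¬in2
n6 = ¬n4 = ¬¬in2
n9 = n1 ⊽ n6 = (in0 ⊽ in1) ⊽ ¬¬in2

(in0 ⊽ in1) ⊽ ¬¬in2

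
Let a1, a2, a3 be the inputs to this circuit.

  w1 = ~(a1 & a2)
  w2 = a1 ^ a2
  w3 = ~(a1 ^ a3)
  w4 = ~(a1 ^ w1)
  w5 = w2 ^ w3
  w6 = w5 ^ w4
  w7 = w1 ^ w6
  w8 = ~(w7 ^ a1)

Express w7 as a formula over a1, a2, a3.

(~(a1 & a2)) ^ (((a1 ^ a2) ^ (~(a1 ^ a3))) ^ (~(a1 ^ (~(a1 & a2)))))

w1 = ~(a1 & a2)
w2 = a1 ^ a2
w3 = ~(a1 ^ a3)
w4 = ~(a1 ^ w1) = ~(a1 ^ (~(a1 & a2)))
w5 = w2 ^ w3 = (a1 ^ a2) ^ (~(a1 ^ a3))
w6 = w5 ^ w4 = ((a1 ^ a2) ^ (~(a1 ^ a3))) ^ (~(a1 ^ (~(a1 & a2))))
w7 = w1 ^ w6 = (~(a1 & a2)) ^ (((a1 ^ a2) ^ (~(a1 ^ a3))) ^ (~(a1 ^ (~(a1 & a2)))))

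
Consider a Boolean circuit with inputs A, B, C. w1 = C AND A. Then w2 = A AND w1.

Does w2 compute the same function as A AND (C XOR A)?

No

w1 = C AND A
w2 = A AND w1 = A AND (C AND A)
At A=1, B=0, C=0: circuit gives 0, formula gives 1.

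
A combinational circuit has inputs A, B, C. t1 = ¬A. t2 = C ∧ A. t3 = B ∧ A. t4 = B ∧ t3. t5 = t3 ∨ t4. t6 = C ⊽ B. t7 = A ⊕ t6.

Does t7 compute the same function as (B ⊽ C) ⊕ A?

t6 = C ⊽ B
t7 = A ⊕ t6 = A ⊕ (C ⊽ B)
At A=0, B=0, C=1: circuit gives 0, formula gives 0.
At A=0, B=0, C=0: circuit gives 1, formula gives 1.
Agrees on all 8 inputs.

Yes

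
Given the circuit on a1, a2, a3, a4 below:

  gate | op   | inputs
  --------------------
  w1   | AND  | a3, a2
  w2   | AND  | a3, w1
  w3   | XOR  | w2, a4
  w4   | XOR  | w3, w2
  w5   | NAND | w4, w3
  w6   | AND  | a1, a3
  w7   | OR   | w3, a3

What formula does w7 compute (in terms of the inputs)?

((a3 AND (a3 AND a2)) XOR a4) OR a3

w1 = a3 AND a2
w2 = a3 AND w1 = a3 AND (a3 AND a2)
w3 = w2 XOR a4 = (a3 AND (a3 AND a2)) XOR a4
w7 = w3 OR a3 = ((a3 AND (a3 AND a2)) XOR a4) OR a3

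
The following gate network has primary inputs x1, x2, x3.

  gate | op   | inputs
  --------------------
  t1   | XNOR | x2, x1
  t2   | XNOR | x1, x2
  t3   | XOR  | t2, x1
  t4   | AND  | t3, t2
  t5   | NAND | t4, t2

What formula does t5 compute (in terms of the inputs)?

(((x1 XNOR x2) XOR x1) AND (x1 XNOR x2)) NAND (x1 XNOR x2)

t2 = x1 XNOR x2
t3 = t2 XOR x1 = (x1 XNOR x2) XOR x1
t4 = t3 AND t2 = ((x1 XNOR x2) XOR x1) AND (x1 XNOR x2)
t5 = t4 NAND t2 = (((x1 XNOR x2) XOR x1) AND (x1 XNOR x2)) NAND (x1 XNOR x2)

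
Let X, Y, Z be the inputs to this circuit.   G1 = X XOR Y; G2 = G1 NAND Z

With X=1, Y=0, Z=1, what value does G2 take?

0

G1 = 1 XOR 0 = 1
G2 = 1 NAND 1 = 0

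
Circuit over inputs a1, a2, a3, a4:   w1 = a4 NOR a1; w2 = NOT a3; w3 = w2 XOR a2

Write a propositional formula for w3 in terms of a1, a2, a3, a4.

NOT a3 XOR a2

w2 = NOT a3
w3 = w2 XOR a2 = NOT a3 XOR a2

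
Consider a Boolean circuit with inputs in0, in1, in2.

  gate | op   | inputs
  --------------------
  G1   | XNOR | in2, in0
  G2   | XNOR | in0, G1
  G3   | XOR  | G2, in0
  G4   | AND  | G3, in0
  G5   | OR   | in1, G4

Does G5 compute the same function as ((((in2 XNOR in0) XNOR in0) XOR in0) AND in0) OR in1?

G1 = in2 XNOR in0
G2 = in0 XNOR G1 = in0 XNOR (in2 XNOR in0)
G3 = G2 XOR in0 = (in0 XNOR (in2 XNOR in0)) XOR in0
G4 = G3 AND in0 = ((in0 XNOR (in2 XNOR in0)) XOR in0) AND in0
G5 = in1 OR G4 = in1 OR (((in0 XNOR (in2 XNOR in0)) XOR in0) AND in0)
At in0=0, in1=0, in2=0: circuit gives 0, formula gives 0.
At in0=0, in1=1, in2=0: circuit gives 1, formula gives 1.
Agrees on all 8 inputs.

Yes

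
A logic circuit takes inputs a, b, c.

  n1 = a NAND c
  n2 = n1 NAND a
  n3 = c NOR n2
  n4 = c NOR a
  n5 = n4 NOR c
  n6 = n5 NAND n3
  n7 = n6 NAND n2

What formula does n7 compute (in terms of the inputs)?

(((c NOR a) NOR c) NAND (c NOR ((a NAND c) NAND a))) NAND ((a NAND c) NAND a)

n1 = a NAND c
n2 = n1 NAND a = (a NAND c) NAND a
n3 = c NOR n2 = c NOR ((a NAND c) NAND a)
n4 = c NOR a
n5 = n4 NOR c = (c NOR a) NOR c
n6 = n5 NAND n3 = ((c NOR a) NOR c) NAND (c NOR ((a NAND c) NAND a))
n7 = n6 NAND n2 = (((c NOR a) NOR c) NAND (c NOR ((a NAND c) NAND a))) NAND ((a NAND c) NAND a)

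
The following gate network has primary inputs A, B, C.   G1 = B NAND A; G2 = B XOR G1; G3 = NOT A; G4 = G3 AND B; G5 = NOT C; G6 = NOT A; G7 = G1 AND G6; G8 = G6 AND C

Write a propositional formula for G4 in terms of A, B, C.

G3 = NOT A
G4 = G3 AND B = NOT A AND B

NOT A AND B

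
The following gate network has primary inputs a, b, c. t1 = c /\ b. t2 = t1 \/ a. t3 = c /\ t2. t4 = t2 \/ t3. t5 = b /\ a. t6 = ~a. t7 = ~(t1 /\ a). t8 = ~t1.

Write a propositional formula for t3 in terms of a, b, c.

c /\ ((c /\ b) \/ a)

t1 = c /\ b
t2 = t1 \/ a = (c /\ b) \/ a
t3 = c /\ t2 = c /\ ((c /\ b) \/ a)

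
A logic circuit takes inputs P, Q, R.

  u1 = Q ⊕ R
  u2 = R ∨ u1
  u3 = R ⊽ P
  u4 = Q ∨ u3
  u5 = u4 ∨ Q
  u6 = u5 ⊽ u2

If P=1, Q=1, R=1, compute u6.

0

u1 = 1 ⊕ 1 = 0
u2 = 1 ∨ 0 = 1
u3 = 1 ⊽ 1 = 0
u4 = 1 ∨ 0 = 1
u5 = 1 ∨ 1 = 1
u6 = 1 ⊽ 1 = 0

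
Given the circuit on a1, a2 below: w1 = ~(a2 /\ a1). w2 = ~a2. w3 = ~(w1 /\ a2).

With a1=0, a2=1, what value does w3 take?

0

w1 = ~(1 /\ 0) = 1
w3 = ~(1 /\ 1) = 0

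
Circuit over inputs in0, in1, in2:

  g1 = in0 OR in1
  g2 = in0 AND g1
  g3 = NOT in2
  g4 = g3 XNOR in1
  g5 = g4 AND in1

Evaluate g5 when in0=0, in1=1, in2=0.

g3 = NOT 0 = 1
g4 = 1 XNOR 1 = 1
g5 = 1 AND 1 = 1

1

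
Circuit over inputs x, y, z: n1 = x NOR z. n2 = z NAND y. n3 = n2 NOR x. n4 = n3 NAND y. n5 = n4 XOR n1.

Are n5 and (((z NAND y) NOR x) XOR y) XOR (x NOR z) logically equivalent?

No

n1 = x NOR z
n2 = z NAND y
n3 = n2 NOR x = (z NAND y) NOR x
n4 = n3 NAND y = ((z NAND y) NOR x) NAND y
n5 = n4 XOR n1 = (((z NAND y) NOR x) NAND y) XOR (x NOR z)
At x=0, y=0, z=0: circuit gives 0, formula gives 1.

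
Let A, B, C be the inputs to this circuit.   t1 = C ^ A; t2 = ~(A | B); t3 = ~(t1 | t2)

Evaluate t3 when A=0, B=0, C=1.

0

t1 = 1 ^ 0 = 1
t2 = ~(0 | 0) = 1
t3 = ~(1 | 1) = 0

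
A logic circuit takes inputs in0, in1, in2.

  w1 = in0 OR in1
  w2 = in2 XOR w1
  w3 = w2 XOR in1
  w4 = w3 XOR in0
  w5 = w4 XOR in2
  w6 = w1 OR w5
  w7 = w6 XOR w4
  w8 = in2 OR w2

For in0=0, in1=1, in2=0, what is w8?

1

w1 = 0 OR 1 = 1
w2 = 0 XOR 1 = 1
w8 = 0 OR 1 = 1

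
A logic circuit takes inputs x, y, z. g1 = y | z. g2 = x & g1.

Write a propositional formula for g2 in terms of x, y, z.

x & (y | z)

g1 = y | z
g2 = x & g1 = x & (y | z)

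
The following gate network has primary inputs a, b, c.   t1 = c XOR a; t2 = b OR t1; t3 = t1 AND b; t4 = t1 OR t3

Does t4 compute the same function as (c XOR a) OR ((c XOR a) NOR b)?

No

t1 = c XOR a
t3 = t1 AND b = (c XOR a) AND b
t4 = t1 OR t3 = (c XOR a) OR ((c XOR a) AND b)
At a=0, b=0, c=0: circuit gives 0, formula gives 1.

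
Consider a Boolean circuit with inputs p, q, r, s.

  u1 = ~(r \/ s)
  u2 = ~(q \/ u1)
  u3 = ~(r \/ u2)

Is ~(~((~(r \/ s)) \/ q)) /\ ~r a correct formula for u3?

Yes

u1 = ~(r \/ s)
u2 = ~(q \/ u1) = ~(q \/ (~(r \/ s)))
u3 = ~(r \/ u2) = ~(r \/ (~(q \/ (~(r \/ s)))))
At p=0, q=0, r=0, s=1: circuit gives 0, formula gives 0.
At p=0, q=0, r=0, s=0: circuit gives 1, formula gives 1.
Agrees on all 16 inputs.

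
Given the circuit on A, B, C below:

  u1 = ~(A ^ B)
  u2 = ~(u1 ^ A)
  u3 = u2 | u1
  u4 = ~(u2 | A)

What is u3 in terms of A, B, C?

u1 = ~(A ^ B)
u2 = ~(u1 ^ A) = ~((~(A ^ B)) ^ A)
u3 = u2 | u1 = (~((~(A ^ B)) ^ A)) | (~(A ^ B))

(~((~(A ^ B)) ^ A)) | (~(A ^ B))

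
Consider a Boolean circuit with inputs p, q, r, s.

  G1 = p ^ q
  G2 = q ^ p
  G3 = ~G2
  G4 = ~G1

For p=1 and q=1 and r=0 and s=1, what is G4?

1

G1 = 1 ^ 1 = 0
G4 = ~0 = 1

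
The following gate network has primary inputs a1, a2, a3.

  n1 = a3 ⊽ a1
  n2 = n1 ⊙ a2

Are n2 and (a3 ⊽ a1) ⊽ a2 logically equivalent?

n1 = a3 ⊽ a1
n2 = n1 ⊙ a2 = (a3 ⊽ a1) ⊙ a2
At a1=0, a2=1, a3=0: circuit gives 1, formula gives 0.

No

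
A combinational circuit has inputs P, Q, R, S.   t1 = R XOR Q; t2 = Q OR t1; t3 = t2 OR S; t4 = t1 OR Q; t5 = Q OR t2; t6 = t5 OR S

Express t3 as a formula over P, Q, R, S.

(Q OR (R XOR Q)) OR S

t1 = R XOR Q
t2 = Q OR t1 = Q OR (R XOR Q)
t3 = t2 OR S = (Q OR (R XOR Q)) OR S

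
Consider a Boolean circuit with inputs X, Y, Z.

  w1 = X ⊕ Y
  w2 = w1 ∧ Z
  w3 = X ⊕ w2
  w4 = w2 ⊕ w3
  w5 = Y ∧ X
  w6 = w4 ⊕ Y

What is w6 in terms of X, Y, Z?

(((X ⊕ Y) ∧ Z) ⊕ (X ⊕ ((X ⊕ Y) ∧ Z))) ⊕ Y

w1 = X ⊕ Y
w2 = w1 ∧ Z = (X ⊕ Y) ∧ Z
w3 = X ⊕ w2 = X ⊕ ((X ⊕ Y) ∧ Z)
w4 = w2 ⊕ w3 = ((X ⊕ Y) ∧ Z) ⊕ (X ⊕ ((X ⊕ Y) ∧ Z))
w6 = w4 ⊕ Y = (((X ⊕ Y) ∧ Z) ⊕ (X ⊕ ((X ⊕ Y) ∧ Z))) ⊕ Y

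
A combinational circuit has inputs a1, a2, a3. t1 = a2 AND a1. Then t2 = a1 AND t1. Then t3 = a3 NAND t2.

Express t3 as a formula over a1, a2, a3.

a3 NAND (a1 AND (a2 AND a1))

t1 = a2 AND a1
t2 = a1 AND t1 = a1 AND (a2 AND a1)
t3 = a3 NAND t2 = a3 NAND (a1 AND (a2 AND a1))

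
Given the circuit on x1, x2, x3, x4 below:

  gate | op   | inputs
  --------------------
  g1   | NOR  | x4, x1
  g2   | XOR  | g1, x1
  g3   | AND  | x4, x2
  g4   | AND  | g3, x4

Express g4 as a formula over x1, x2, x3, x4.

g3 = x4 AND x2
g4 = g3 AND x4 = (x4 AND x2) AND x4

(x4 AND x2) AND x4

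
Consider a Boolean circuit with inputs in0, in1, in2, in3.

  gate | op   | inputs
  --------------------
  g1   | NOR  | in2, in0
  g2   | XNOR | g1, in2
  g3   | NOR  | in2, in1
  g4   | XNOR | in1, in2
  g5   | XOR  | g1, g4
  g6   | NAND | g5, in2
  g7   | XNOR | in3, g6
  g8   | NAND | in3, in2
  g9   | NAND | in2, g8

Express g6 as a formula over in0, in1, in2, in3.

((in2 NOR in0) XOR (in1 XNOR in2)) NAND in2

g1 = in2 NOR in0
g4 = in1 XNOR in2
g5 = g1 XOR g4 = (in2 NOR in0) XOR (in1 XNOR in2)
g6 = g5 NAND in2 = ((in2 NOR in0) XOR (in1 XNOR in2)) NAND in2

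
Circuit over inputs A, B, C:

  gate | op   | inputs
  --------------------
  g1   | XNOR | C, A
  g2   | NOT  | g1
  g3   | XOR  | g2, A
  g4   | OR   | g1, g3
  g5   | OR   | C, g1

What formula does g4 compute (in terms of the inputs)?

g1 = C XNOR A
g2 = NOT g1 = NOT (C XNOR A)
g3 = g2 XOR A = NOT (C XNOR A) XOR A
g4 = g1 OR g3 = (C XNOR A) OR (NOT (C XNOR A) XOR A)

(C XNOR A) OR (NOT (C XNOR A) XOR A)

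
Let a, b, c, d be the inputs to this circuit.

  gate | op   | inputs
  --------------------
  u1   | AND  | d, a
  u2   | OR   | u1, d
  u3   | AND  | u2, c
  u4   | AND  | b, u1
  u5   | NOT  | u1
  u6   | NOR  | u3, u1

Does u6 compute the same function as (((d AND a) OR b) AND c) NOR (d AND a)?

u1 = d AND a
u2 = u1 OR d = (d AND a) OR d
u3 = u2 AND c = ((d AND a) OR d) AND c
u6 = u3 NOR u1 = (((d AND a) OR d) AND c) NOR (d AND a)
At a=0, b=0, c=1, d=1: circuit gives 0, formula gives 1.

No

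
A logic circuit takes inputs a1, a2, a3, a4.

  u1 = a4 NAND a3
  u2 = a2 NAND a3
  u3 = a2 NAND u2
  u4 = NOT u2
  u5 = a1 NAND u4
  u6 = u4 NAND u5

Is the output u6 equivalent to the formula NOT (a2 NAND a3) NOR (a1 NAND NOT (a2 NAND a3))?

u2 = a2 NAND a3
u4 = NOT u2 = NOT (a2 NAND a3)
u5 = a1 NAND u4 = a1 NAND NOT (a2 NAND a3)
u6 = u4 NAND u5 = NOT (a2 NAND a3) NAND (a1 NAND NOT (a2 NAND a3))
At a1=0, a2=0, a3=0, a4=0: circuit gives 1, formula gives 0.

No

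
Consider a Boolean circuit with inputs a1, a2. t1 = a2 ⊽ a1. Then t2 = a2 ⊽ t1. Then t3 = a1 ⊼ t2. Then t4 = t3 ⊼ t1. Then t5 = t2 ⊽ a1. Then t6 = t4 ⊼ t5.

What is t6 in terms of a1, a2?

((a1 ⊼ (a2 ⊽ (a2 ⊽ a1))) ⊼ (a2 ⊽ a1)) ⊼ ((a2 ⊽ (a2 ⊽ a1)) ⊽ a1)

t1 = a2 ⊽ a1
t2 = a2 ⊽ t1 = a2 ⊽ (a2 ⊽ a1)
t3 = a1 ⊼ t2 = a1 ⊼ (a2 ⊽ (a2 ⊽ a1))
t4 = t3 ⊼ t1 = (a1 ⊼ (a2 ⊽ (a2 ⊽ a1))) ⊼ (a2 ⊽ a1)
t5 = t2 ⊽ a1 = (a2 ⊽ (a2 ⊽ a1)) ⊽ a1
t6 = t4 ⊼ t5 = ((a1 ⊼ (a2 ⊽ (a2 ⊽ a1))) ⊼ (a2 ⊽ a1)) ⊼ ((a2 ⊽ (a2 ⊽ a1)) ⊽ a1)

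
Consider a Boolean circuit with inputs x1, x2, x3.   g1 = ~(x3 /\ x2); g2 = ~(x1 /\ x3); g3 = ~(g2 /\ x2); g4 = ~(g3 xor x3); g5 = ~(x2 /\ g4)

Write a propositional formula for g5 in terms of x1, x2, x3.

g2 = ~(x1 /\ x3)
g3 = ~(g2 /\ x2) = ~((~(x1 /\ x3)) /\ x2)
g4 = ~(g3 xor x3) = ~((~((~(x1 /\ x3)) /\ x2)) xor x3)
g5 = ~(x2 /\ g4) = ~(x2 /\ (~((~((~(x1 /\ x3)) /\ x2)) xor x3)))

~(x2 /\ (~((~((~(x1 /\ x3)) /\ x2)) xor x3)))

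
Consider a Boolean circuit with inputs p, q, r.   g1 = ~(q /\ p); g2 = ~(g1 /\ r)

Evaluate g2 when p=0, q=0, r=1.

g1 = ~(0 /\ 0) = 1
g2 = ~(1 /\ 1) = 0

0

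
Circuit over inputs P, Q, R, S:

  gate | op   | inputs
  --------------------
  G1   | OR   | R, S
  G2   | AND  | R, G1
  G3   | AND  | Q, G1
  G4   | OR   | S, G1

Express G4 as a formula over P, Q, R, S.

G1 = R OR S
G4 = S OR G1 = S OR (R OR S)

S OR (R OR S)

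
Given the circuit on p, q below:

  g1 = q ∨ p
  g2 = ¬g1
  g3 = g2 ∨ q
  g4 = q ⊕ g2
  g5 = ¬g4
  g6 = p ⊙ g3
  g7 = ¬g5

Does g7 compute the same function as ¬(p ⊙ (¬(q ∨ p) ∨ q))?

No

g1 = q ∨ p
g2 = ¬g1 = ¬(q ∨ p)
g4 = q ⊕ g2 = q ⊕ ¬(q ∨ p)
g5 = ¬g4 = ¬(q ⊕ ¬(q ∨ p))
g7 = ¬g5 = ¬¬(q ⊕ ¬(q ∨ p))
At p=1, q=0: circuit gives 0, formula gives 1.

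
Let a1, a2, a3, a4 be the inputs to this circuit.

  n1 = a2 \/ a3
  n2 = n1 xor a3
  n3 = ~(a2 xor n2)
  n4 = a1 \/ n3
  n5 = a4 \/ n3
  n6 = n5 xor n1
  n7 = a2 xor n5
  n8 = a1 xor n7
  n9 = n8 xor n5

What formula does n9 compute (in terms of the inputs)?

n1 = a2 \/ a3
n2 = n1 xor a3 = (a2 \/ a3) xor a3
n3 = ~(a2 xor n2) = ~(a2 xor ((a2 \/ a3) xor a3))
n5 = a4 \/ n3 = a4 \/ (~(a2 xor ((a2 \/ a3) xor a3)))
n7 = a2 xor n5 = a2 xor (a4 \/ (~(a2 xor ((a2 \/ a3) xor a3))))
n8 = a1 xor n7 = a1 xor (a2 xor (a4 \/ (~(a2 xor ((a2 \/ a3) xor a3)))))
n9 = n8 xor n5 = (a1 xor (a2 xor (a4 \/ (~(a2 xor ((a2 \/ a3) xor a3)))))) xor (a4 \/ (~(a2 xor ((a2 \/ a3) xor a3))))

(a1 xor (a2 xor (a4 \/ (~(a2 xor ((a2 \/ a3) xor a3)))))) xor (a4 \/ (~(a2 xor ((a2 \/ a3) xor a3))))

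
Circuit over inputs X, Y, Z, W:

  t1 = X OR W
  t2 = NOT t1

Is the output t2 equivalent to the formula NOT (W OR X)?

t1 = X OR W
t2 = NOT t1 = NOT (X OR W)
At X=0, Y=0, Z=0, W=1: circuit gives 0, formula gives 0.
At X=0, Y=0, Z=0, W=0: circuit gives 1, formula gives 1.
Agrees on all 16 inputs.

Yes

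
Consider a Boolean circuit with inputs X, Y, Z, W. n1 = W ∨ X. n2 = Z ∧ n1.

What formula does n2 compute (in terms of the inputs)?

Z ∧ (W ∨ X)

n1 = W ∨ X
n2 = Z ∧ n1 = Z ∧ (W ∨ X)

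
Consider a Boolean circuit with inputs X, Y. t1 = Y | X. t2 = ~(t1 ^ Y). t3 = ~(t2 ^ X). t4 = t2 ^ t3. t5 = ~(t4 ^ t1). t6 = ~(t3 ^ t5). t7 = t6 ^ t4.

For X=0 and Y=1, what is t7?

1

t1 = 1 | 0 = 1
t2 = ~(1 ^ 1) = 1
t3 = ~(1 ^ 0) = 0
t4 = 1 ^ 0 = 1
t5 = ~(1 ^ 1) = 1
t6 = ~(0 ^ 1) = 0
t7 = 0 ^ 1 = 1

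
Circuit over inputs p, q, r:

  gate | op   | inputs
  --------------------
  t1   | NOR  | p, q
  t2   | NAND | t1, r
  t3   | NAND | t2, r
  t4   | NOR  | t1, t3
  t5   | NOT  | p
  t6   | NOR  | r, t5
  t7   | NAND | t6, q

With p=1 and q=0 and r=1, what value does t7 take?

t5 = NOT 1 = 0
t6 = 1 NOR 0 = 0
t7 = 0 NAND 0 = 1

1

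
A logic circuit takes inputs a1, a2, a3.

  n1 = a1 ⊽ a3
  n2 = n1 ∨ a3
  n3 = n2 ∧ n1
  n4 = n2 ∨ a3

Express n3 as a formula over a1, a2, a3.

n1 = a1 ⊽ a3
n2 = n1 ∨ a3 = (a1 ⊽ a3) ∨ a3
n3 = n2 ∧ n1 = ((a1 ⊽ a3) ∨ a3) ∧ (a1 ⊽ a3)

((a1 ⊽ a3) ∨ a3) ∧ (a1 ⊽ a3)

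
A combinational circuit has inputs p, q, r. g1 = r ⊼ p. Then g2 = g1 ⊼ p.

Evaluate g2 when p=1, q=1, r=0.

0

g1 = 0 ⊼ 1 = 1
g2 = 1 ⊼ 1 = 0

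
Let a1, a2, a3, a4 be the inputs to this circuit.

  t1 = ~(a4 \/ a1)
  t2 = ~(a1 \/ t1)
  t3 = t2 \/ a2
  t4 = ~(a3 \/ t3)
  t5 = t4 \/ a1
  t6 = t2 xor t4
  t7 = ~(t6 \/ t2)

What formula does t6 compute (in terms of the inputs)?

t1 = ~(a4 \/ a1)
t2 = ~(a1 \/ t1) = ~(a1 \/ (~(a4 \/ a1)))
t3 = t2 \/ a2 = (~(a1 \/ (~(a4 \/ a1)))) \/ a2
t4 = ~(a3 \/ t3) = ~(a3 \/ ((~(a1 \/ (~(a4 \/ a1)))) \/ a2))
t6 = t2 xor t4 = (~(a1 \/ (~(a4 \/ a1)))) xor (~(a3 \/ ((~(a1 \/ (~(a4 \/ a1)))) \/ a2)))

(~(a1 \/ (~(a4 \/ a1)))) xor (~(a3 \/ ((~(a1 \/ (~(a4 \/ a1)))) \/ a2)))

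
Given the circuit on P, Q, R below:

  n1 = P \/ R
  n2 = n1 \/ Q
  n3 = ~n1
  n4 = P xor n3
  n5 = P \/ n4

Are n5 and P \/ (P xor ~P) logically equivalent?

n1 = P \/ R
n3 = ~n1 = ~(P \/ R)
n4 = P xor n3 = P xor ~(P \/ R)
n5 = P \/ n4 = P \/ (P xor ~(P \/ R))
At P=0, Q=0, R=1: circuit gives 0, formula gives 1.

No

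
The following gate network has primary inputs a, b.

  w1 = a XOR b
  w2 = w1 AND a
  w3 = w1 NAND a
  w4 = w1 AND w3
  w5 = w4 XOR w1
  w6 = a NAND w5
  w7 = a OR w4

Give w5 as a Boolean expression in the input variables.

((a XOR b) AND ((a XOR b) NAND a)) XOR (a XOR b)

w1 = a XOR b
w3 = w1 NAND a = (a XOR b) NAND a
w4 = w1 AND w3 = (a XOR b) AND ((a XOR b) NAND a)
w5 = w4 XOR w1 = ((a XOR b) AND ((a XOR b) NAND a)) XOR (a XOR b)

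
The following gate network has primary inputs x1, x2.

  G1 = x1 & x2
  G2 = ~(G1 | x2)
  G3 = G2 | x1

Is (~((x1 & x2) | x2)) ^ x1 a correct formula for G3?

G1 = x1 & x2
G2 = ~(G1 | x2) = ~((x1 & x2) | x2)
G3 = G2 | x1 = (~((x1 & x2) | x2)) | x1
At x1=1, x2=0: circuit gives 1, formula gives 0.

No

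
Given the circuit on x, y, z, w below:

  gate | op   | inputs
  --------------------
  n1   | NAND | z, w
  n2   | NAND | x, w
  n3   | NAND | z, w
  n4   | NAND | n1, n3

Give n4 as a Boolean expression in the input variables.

n1 = z NAND w
n3 = z NAND w
n4 = n1 NAND n3 = (z NAND w) NAND (z NAND w)

(z NAND w) NAND (z NAND w)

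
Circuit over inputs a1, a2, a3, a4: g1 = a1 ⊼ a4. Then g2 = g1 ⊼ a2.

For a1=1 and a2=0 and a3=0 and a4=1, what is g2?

1

g1 = 1 ⊼ 1 = 0
g2 = 0 ⊼ 0 = 1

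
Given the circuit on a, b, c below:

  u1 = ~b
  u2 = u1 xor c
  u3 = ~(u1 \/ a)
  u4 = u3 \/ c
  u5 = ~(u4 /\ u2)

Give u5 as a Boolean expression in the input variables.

u1 = ~b
u2 = u1 xor c = ~b xor c
u3 = ~(u1 \/ a) = ~(~b \/ a)
u4 = u3 \/ c = (~(~b \/ a)) \/ c
u5 = ~(u4 /\ u2) = ~(((~(~b \/ a)) \/ c) /\ (~b xor c))

~(((~(~b \/ a)) \/ c) /\ (~b xor c))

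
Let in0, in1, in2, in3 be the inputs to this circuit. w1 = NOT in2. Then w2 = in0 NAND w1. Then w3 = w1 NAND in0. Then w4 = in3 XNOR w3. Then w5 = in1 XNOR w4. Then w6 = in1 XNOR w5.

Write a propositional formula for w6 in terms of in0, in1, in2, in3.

w1 = NOT in2
w3 = w1 NAND in0 = NOT in2 NAND in0
w4 = in3 XNOR w3 = in3 XNOR (NOT in2 NAND in0)
w5 = in1 XNOR w4 = in1 XNOR (in3 XNOR (NOT in2 NAND in0))
w6 = in1 XNOR w5 = in1 XNOR (in1 XNOR (in3 XNOR (NOT in2 NAND in0)))

in1 XNOR (in1 XNOR (in3 XNOR (NOT in2 NAND in0)))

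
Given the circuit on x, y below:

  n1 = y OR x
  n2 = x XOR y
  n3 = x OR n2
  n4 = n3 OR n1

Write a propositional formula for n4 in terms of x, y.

n1 = y OR x
n2 = x XOR y
n3 = x OR n2 = x OR (x XOR y)
n4 = n3 OR n1 = (x OR (x XOR y)) OR (y OR x)

(x OR (x XOR y)) OR (y OR x)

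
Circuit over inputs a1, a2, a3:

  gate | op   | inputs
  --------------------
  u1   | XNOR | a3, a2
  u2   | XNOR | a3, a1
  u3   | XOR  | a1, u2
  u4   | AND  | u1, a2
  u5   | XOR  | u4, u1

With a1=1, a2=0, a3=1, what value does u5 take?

u1 = 1 XNOR 0 = 0
u4 = 0 AND 0 = 0
u5 = 0 XOR 0 = 0

0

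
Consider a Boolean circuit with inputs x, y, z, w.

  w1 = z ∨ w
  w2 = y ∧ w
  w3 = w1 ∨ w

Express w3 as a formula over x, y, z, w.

w1 = z ∨ w
w3 = w1 ∨ w = (z ∨ w) ∨ w

(z ∨ w) ∨ w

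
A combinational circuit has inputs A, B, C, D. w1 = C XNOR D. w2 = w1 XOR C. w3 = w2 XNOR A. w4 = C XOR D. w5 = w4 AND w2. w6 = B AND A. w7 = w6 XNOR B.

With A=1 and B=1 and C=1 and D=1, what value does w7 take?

1

w6 = 1 AND 1 = 1
w7 = 1 XNOR 1 = 1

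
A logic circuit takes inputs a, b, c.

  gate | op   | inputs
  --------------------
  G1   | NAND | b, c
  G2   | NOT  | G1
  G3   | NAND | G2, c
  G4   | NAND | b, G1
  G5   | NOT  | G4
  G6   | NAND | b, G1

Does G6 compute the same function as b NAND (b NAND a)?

No

G1 = b NAND c
G6 = b NAND G1 = b NAND (b NAND c)
At a=0, b=1, c=1: circuit gives 1, formula gives 0.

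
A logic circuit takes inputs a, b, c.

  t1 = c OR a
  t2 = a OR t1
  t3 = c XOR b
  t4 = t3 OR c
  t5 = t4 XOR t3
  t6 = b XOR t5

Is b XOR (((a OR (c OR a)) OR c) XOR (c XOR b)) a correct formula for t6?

t3 = c XOR b
t4 = t3 OR c = (c XOR b) OR c
t5 = t4 XOR t3 = ((c XOR b) OR c) XOR (c XOR b)
t6 = b XOR t5 = b XOR (((c XOR b) OR c) XOR (c XOR b))
At a=0, b=1, c=0: circuit gives 1, formula gives 0.

No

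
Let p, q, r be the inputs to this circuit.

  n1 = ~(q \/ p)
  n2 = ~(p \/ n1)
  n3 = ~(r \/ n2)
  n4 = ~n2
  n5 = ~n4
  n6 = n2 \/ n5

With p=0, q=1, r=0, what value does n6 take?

1

n1 = ~(1 \/ 0) = 0
n2 = ~(0 \/ 0) = 1
n4 = ~1 = 0
n5 = ~0 = 1
n6 = 1 \/ 1 = 1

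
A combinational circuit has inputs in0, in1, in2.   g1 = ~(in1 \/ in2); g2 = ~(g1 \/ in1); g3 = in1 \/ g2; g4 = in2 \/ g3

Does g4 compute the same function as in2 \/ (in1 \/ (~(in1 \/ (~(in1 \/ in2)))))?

Yes

g1 = ~(in1 \/ in2)
g2 = ~(g1 \/ in1) = ~((~(in1 \/ in2)) \/ in1)
g3 = in1 \/ g2 = in1 \/ (~((~(in1 \/ in2)) \/ in1))
g4 = in2 \/ g3 = in2 \/ (in1 \/ (~((~(in1 \/ in2)) \/ in1)))
At in0=0, in1=0, in2=0: circuit gives 0, formula gives 0.
At in0=0, in1=0, in2=1: circuit gives 1, formula gives 1.
Agrees on all 8 inputs.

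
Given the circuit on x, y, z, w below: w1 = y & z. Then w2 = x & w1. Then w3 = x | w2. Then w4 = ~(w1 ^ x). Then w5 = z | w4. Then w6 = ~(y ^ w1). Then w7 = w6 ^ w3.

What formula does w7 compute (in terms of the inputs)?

(~(y ^ (y & z))) ^ (x | (x & (y & z)))

w1 = y & z
w2 = x & w1 = x & (y & z)
w3 = x | w2 = x | (x & (y & z))
w6 = ~(y ^ w1) = ~(y ^ (y & z))
w7 = w6 ^ w3 = (~(y ^ (y & z))) ^ (x | (x & (y & z)))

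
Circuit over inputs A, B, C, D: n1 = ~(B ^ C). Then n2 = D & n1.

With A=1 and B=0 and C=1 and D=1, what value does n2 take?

n1 = ~(0 ^ 1) = 0
n2 = 1 & 0 = 0

0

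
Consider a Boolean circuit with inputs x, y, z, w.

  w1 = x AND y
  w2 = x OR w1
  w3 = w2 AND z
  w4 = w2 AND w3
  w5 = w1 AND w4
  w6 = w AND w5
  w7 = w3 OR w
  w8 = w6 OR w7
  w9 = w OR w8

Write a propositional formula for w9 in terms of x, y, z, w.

w OR ((w AND ((x AND y) AND ((x OR (x AND y)) AND ((x OR (x AND y)) AND z)))) OR (((x OR (x AND y)) AND z) OR w))

w1 = x AND y
w2 = x OR w1 = x OR (x AND y)
w3 = w2 AND z = (x OR (x AND y)) AND z
w4 = w2 AND w3 = (x OR (x AND y)) AND ((x OR (x AND y)) AND z)
w5 = w1 AND w4 = (x AND y) AND ((x OR (x AND y)) AND ((x OR (x AND y)) AND z))
w6 = w AND w5 = w AND ((x AND y) AND ((x OR (x AND y)) AND ((x OR (x AND y)) AND z)))
w7 = w3 OR w = ((x OR (x AND y)) AND z) OR w
w8 = w6 OR w7 = (w AND ((x AND y) AND ((x OR (x AND y)) AND ((x OR (x AND y)) AND z)))) OR (((x OR (x AND y)) AND z) OR w)
w9 = w OR w8 = w OR ((w AND ((x AND y) AND ((x OR (x AND y)) AND ((x OR (x AND y)) AND z)))) OR (((x OR (x AND y)) AND z) OR w))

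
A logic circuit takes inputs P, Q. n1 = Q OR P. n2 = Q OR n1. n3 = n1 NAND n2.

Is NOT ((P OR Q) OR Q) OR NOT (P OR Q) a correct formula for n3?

Yes

n1 = Q OR P
n2 = Q OR n1 = Q OR (Q OR P)
n3 = n1 NAND n2 = (Q OR P) NAND (Q OR (Q OR P))
At P=0, Q=1: circuit gives 0, formula gives 0.
At P=0, Q=0: circuit gives 1, formula gives 1.
Agrees on all 4 inputs.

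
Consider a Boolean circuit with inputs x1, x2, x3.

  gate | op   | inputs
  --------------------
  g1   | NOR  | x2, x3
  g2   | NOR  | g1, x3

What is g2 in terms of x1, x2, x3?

(x2 NOR x3) NOR x3

g1 = x2 NOR x3
g2 = g1 NOR x3 = (x2 NOR x3) NOR x3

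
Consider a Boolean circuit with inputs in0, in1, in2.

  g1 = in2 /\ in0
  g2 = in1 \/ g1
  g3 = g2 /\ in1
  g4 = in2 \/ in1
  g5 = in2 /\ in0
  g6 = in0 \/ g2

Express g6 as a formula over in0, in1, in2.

g1 = in2 /\ in0
g2 = in1 \/ g1 = in1 \/ (in2 /\ in0)
g6 = in0 \/ g2 = in0 \/ (in1 \/ (in2 /\ in0))

in0 \/ (in1 \/ (in2 /\ in0))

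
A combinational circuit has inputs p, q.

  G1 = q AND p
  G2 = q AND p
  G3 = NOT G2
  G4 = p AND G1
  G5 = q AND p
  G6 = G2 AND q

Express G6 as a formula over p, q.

G2 = q AND p
G6 = G2 AND q = (q AND p) AND q

(q AND p) AND q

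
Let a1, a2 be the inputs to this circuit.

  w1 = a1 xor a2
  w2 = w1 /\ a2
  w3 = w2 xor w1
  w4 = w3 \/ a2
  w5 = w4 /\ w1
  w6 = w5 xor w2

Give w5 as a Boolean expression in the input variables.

w1 = a1 xor a2
w2 = w1 /\ a2 = (a1 xor a2) /\ a2
w3 = w2 xor w1 = ((a1 xor a2) /\ a2) xor (a1 xor a2)
w4 = w3 \/ a2 = (((a1 xor a2) /\ a2) xor (a1 xor a2)) \/ a2
w5 = w4 /\ w1 = ((((a1 xor a2) /\ a2) xor (a1 xor a2)) \/ a2) /\ (a1 xor a2)

((((a1 xor a2) /\ a2) xor (a1 xor a2)) \/ a2) /\ (a1 xor a2)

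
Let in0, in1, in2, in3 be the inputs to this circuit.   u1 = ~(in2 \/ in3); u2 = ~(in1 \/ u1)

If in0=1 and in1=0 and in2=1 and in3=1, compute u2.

u1 = ~(1 \/ 1) = 0
u2 = ~(0 \/ 0) = 1

1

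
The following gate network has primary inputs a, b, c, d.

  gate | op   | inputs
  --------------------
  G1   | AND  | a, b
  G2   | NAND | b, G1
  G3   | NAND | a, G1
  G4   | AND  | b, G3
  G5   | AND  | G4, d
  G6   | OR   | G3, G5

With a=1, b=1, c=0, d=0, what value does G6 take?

G1 = 1 AND 1 = 1
G3 = 1 NAND 1 = 0
G4 = 1 AND 0 = 0
G5 = 0 AND 0 = 0
G6 = 0 OR 0 = 0

0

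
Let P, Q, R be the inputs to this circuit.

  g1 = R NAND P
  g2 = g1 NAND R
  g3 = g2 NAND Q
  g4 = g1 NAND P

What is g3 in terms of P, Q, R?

g1 = R NAND P
g2 = g1 NAND R = (R NAND P) NAND R
g3 = g2 NAND Q = ((R NAND P) NAND R) NAND Q

((R NAND P) NAND R) NAND Q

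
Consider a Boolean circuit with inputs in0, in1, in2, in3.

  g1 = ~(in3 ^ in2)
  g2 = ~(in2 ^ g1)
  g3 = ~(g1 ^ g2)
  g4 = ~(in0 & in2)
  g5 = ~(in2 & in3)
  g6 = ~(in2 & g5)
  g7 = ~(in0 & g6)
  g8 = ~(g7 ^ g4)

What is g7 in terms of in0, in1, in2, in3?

g5 = ~(in2 & in3)
g6 = ~(in2 & g5) = ~(in2 & (~(in2 & in3)))
g7 = ~(in0 & g6) = ~(in0 & (~(in2 & (~(in2 & in3)))))

~(in0 & (~(in2 & (~(in2 & in3)))))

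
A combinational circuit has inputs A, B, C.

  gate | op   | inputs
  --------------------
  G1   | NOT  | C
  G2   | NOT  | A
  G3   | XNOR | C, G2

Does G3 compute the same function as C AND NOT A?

No

G2 = NOT A
G3 = C XNOR G2 = C XNOR NOT A
At A=1, B=0, C=0: circuit gives 1, formula gives 0.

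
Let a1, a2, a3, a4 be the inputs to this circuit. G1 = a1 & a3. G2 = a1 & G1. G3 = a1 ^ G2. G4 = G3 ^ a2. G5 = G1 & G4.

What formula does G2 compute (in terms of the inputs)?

G1 = a1 & a3
G2 = a1 & G1 = a1 & (a1 & a3)

a1 & (a1 & a3)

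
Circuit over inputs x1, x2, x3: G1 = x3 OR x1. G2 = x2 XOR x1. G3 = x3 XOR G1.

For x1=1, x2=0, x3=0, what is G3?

G1 = 0 OR 1 = 1
G3 = 0 XOR 1 = 1

1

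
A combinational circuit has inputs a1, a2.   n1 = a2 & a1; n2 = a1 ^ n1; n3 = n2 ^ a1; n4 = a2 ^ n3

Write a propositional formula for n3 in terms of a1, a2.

n1 = a2 & a1
n2 = a1 ^ n1 = a1 ^ (a2 & a1)
n3 = n2 ^ a1 = (a1 ^ (a2 & a1)) ^ a1

(a1 ^ (a2 & a1)) ^ a1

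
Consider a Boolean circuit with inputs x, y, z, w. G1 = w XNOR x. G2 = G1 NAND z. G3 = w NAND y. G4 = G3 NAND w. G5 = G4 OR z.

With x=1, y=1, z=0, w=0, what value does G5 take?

1

G3 = 0 NAND 1 = 1
G4 = 1 NAND 0 = 1
G5 = 1 OR 0 = 1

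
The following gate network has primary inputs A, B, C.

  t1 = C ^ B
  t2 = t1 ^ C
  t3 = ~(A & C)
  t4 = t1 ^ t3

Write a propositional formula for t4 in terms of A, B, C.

(C ^ B) ^ (~(A & C))

t1 = C ^ B
t3 = ~(A & C)
t4 = t1 ^ t3 = (C ^ B) ^ (~(A & C))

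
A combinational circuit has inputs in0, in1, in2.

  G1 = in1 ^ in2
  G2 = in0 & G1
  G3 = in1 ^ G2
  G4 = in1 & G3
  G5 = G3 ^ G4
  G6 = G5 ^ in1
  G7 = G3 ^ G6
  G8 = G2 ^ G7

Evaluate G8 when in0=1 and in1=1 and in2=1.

0

G1 = 1 ^ 1 = 0
G2 = 1 & 0 = 0
G3 = 1 ^ 0 = 1
G4 = 1 & 1 = 1
G5 = 1 ^ 1 = 0
G6 = 0 ^ 1 = 1
G7 = 1 ^ 1 = 0
G8 = 0 ^ 0 = 0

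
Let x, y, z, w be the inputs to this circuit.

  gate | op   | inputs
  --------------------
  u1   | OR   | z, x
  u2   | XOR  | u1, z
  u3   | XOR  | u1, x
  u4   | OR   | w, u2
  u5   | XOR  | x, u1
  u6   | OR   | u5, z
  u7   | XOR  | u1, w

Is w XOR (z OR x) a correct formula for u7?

u1 = z OR x
u7 = u1 XOR w = (z OR x) XOR w
At x=0, y=0, z=0, w=0: circuit gives 0, formula gives 0.
At x=0, y=0, z=0, w=1: circuit gives 1, formula gives 1.
Agrees on all 16 inputs.

Yes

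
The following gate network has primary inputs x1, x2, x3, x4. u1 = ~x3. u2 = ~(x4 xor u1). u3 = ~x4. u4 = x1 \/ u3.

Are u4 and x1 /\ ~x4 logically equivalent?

u3 = ~x4
u4 = x1 \/ u3 = x1 \/ ~x4
At x1=0, x2=0, x3=0, x4=0: circuit gives 1, formula gives 0.

No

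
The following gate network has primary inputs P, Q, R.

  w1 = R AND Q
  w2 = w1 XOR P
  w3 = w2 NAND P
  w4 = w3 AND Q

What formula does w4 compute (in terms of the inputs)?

(((R AND Q) XOR P) NAND P) AND Q

w1 = R AND Q
w2 = w1 XOR P = (R AND Q) XOR P
w3 = w2 NAND P = ((R AND Q) XOR P) NAND P
w4 = w3 AND Q = (((R AND Q) XOR P) NAND P) AND Q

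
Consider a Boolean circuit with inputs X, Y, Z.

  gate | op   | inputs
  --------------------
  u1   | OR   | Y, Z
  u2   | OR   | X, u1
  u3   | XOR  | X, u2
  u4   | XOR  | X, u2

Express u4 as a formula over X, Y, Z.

X XOR (X OR (Y OR Z))

u1 = Y OR Z
u2 = X OR u1 = X OR (Y OR Z)
u4 = X XOR u2 = X XOR (X OR (Y OR Z))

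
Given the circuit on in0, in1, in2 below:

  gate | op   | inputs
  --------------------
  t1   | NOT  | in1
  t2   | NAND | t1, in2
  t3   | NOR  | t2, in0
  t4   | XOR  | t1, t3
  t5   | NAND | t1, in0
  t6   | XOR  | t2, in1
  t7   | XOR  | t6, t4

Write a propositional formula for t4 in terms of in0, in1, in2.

NOT in1 XOR ((NOT in1 NAND in2) NOR in0)

t1 = NOT in1
t2 = t1 NAND in2 = NOT in1 NAND in2
t3 = t2 NOR in0 = (NOT in1 NAND in2) NOR in0
t4 = t1 XOR t3 = NOT in1 XOR ((NOT in1 NAND in2) NOR in0)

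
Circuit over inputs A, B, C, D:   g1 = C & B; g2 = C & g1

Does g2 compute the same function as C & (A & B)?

No

g1 = C & B
g2 = C & g1 = C & (C & B)
At A=0, B=1, C=1, D=0: circuit gives 1, formula gives 0.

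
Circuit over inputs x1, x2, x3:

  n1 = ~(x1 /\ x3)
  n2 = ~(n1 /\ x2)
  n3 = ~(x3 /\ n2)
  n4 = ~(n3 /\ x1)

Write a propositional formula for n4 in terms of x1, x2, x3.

~((~(x3 /\ (~((~(x1 /\ x3)) /\ x2)))) /\ x1)

n1 = ~(x1 /\ x3)
n2 = ~(n1 /\ x2) = ~((~(x1 /\ x3)) /\ x2)
n3 = ~(x3 /\ n2) = ~(x3 /\ (~((~(x1 /\ x3)) /\ x2)))
n4 = ~(n3 /\ x1) = ~((~(x3 /\ (~((~(x1 /\ x3)) /\ x2)))) /\ x1)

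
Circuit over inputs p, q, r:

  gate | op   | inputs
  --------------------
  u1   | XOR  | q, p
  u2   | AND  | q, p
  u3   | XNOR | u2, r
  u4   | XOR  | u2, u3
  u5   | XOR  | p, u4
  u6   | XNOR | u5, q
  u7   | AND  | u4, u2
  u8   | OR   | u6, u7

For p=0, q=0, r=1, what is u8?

u2 = 0 AND 0 = 0
u3 = 0 XNOR 1 = 0
u4 = 0 XOR 0 = 0
u5 = 0 XOR 0 = 0
u6 = 0 XNOR 0 = 1
u7 = 0 AND 0 = 0
u8 = 1 OR 0 = 1

1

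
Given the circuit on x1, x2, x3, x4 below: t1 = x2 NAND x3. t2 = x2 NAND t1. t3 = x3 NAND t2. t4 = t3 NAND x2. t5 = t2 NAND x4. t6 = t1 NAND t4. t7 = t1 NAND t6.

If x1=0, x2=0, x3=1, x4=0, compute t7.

1

t1 = 0 NAND 1 = 1
t2 = 0 NAND 1 = 1
t3 = 1 NAND 1 = 0
t4 = 0 NAND 0 = 1
t6 = 1 NAND 1 = 0
t7 = 1 NAND 0 = 1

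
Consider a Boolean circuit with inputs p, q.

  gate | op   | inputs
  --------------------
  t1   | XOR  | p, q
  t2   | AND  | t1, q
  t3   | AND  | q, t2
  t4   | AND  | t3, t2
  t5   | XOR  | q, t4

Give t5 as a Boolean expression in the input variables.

q XOR ((q AND ((p XOR q) AND q)) AND ((p XOR q) AND q))

t1 = p XOR q
t2 = t1 AND q = (p XOR q) AND q
t3 = q AND t2 = q AND ((p XOR q) AND q)
t4 = t3 AND t2 = (q AND ((p XOR q) AND q)) AND ((p XOR q) AND q)
t5 = q XOR t4 = q XOR ((q AND ((p XOR q) AND q)) AND ((p XOR q) AND q))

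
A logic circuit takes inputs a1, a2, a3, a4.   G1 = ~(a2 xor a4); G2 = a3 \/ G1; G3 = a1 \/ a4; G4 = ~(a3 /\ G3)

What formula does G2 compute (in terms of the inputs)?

a3 \/ (~(a2 xor a4))

G1 = ~(a2 xor a4)
G2 = a3 \/ G1 = a3 \/ (~(a2 xor a4))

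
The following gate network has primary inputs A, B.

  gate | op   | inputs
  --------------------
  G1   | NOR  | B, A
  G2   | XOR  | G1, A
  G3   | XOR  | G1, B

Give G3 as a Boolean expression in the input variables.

G1 = B NOR A
G3 = G1 XOR B = (B NOR A) XOR B

(B NOR A) XOR B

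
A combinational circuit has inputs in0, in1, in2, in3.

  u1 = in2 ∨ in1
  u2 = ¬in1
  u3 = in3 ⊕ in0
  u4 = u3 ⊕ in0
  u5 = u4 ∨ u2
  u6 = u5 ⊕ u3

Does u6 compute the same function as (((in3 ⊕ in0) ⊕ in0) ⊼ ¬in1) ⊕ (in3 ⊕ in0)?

u2 = ¬in1
u3 = in3 ⊕ in0
u4 = u3 ⊕ in0 = (in3 ⊕ in0) ⊕ in0
u5 = u4 ∨ u2 = ((in3 ⊕ in0) ⊕ in0) ∨ ¬in1
u6 = u5 ⊕ u3 = (((in3 ⊕ in0) ⊕ in0) ∨ ¬in1) ⊕ (in3 ⊕ in0)
At in0=0, in1=0, in2=0, in3=1: circuit gives 0, formula gives 1.

No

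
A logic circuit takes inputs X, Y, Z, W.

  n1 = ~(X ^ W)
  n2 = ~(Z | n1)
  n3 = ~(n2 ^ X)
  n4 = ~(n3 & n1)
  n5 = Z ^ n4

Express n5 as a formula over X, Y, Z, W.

n1 = ~(X ^ W)
n2 = ~(Z | n1) = ~(Z | (~(X ^ W)))
n3 = ~(n2 ^ X) = ~((~(Z | (~(X ^ W)))) ^ X)
n4 = ~(n3 & n1) = ~((~((~(Z | (~(X ^ W)))) ^ X)) & (~(X ^ W)))
n5 = Z ^ n4 = Z ^ (~((~((~(Z | (~(X ^ W)))) ^ X)) & (~(X ^ W))))

Z ^ (~((~((~(Z | (~(X ^ W)))) ^ X)) & (~(X ^ W))))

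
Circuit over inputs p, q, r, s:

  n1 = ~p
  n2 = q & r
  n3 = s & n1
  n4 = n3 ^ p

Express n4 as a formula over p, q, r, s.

(s & ~p) ^ p

n1 = ~p
n3 = s & n1 = s & ~p
n4 = n3 ^ p = (s & ~p) ^ p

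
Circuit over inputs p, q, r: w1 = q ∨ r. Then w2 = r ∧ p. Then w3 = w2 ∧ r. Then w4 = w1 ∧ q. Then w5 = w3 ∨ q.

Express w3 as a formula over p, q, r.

(r ∧ p) ∧ r

w2 = r ∧ p
w3 = w2 ∧ r = (r ∧ p) ∧ r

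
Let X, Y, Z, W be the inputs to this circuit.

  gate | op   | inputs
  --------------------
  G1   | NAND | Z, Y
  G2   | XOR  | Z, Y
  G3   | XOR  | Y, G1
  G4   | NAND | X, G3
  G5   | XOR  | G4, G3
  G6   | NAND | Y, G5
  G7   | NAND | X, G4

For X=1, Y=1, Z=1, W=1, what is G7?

1

G1 = 1 NAND 1 = 0
G3 = 1 XOR 0 = 1
G4 = 1 NAND 1 = 0
G7 = 1 NAND 0 = 1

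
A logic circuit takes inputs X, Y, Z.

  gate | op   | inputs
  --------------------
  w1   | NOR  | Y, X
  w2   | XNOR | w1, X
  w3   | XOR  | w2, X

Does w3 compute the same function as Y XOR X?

No

w1 = Y NOR X
w2 = w1 XNOR X = (Y NOR X) XNOR X
w3 = w2 XOR X = ((Y NOR X) XNOR X) XOR X
At X=1, Y=1, Z=0: circuit gives 1, formula gives 0.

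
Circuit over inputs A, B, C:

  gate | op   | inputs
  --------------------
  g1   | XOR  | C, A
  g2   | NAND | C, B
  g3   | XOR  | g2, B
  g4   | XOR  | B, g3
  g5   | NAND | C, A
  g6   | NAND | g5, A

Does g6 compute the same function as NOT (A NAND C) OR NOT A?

Yes

g5 = C NAND A
g6 = g5 NAND A = (C NAND A) NAND A
At A=1, B=0, C=0: circuit gives 0, formula gives 0.
At A=0, B=0, C=0: circuit gives 1, formula gives 1.
Agrees on all 8 inputs.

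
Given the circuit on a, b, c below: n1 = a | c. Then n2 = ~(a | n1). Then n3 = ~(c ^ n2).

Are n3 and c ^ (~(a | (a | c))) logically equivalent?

n1 = a | c
n2 = ~(a | n1) = ~(a | (a | c))
n3 = ~(c ^ n2) = ~(c ^ (~(a | (a | c))))
At a=0, b=0, c=0: circuit gives 0, formula gives 1.

No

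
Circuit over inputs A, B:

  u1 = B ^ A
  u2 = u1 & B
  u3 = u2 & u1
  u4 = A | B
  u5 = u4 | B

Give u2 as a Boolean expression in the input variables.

(B ^ A) & B

u1 = B ^ A
u2 = u1 & B = (B ^ A) & B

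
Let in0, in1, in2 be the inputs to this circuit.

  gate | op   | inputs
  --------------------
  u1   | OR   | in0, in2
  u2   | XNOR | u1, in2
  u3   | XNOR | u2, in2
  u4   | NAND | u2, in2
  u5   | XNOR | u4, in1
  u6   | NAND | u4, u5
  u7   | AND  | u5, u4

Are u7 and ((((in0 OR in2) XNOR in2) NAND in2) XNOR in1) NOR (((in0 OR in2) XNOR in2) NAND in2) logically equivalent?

u1 = in0 OR in2
u2 = u1 XNOR in2 = (in0 OR in2) XNOR in2
u4 = u2 NAND in2 = ((in0 OR in2) XNOR in2) NAND in2
u5 = u4 XNOR in1 = (((in0 OR in2) XNOR in2) NAND in2) XNOR in1
u7 = u5 AND u4 = ((((in0 OR in2) XNOR in2) NAND in2) XNOR in1) AND (((in0 OR in2) XNOR in2) NAND in2)
At in0=0, in1=1, in2=0: circuit gives 1, formula gives 0.

No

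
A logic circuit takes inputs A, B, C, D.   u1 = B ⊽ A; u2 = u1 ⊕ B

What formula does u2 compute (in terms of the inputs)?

u1 = B ⊽ A
u2 = u1 ⊕ B = (B ⊽ A) ⊕ B

(B ⊽ A) ⊕ B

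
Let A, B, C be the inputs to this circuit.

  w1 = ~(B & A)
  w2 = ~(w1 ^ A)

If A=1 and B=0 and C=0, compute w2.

1

w1 = ~(0 & 1) = 1
w2 = ~(1 ^ 1) = 1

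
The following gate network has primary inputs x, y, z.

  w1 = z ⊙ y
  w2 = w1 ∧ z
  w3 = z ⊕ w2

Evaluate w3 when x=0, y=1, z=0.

0

w1 = 0 ⊙ 1 = 0
w2 = 0 ∧ 0 = 0
w3 = 0 ⊕ 0 = 0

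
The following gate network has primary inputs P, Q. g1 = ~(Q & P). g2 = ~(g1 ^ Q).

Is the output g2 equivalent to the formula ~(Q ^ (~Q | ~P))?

g1 = ~(Q & P)
g2 = ~(g1 ^ Q) = ~((~(Q & P)) ^ Q)
At P=0, Q=0: circuit gives 0, formula gives 0.
At P=0, Q=1: circuit gives 1, formula gives 1.
Agrees on all 4 inputs.

Yes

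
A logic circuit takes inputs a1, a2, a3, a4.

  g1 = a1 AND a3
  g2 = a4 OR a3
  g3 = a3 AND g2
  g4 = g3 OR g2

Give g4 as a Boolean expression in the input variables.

(a3 AND (a4 OR a3)) OR (a4 OR a3)

g2 = a4 OR a3
g3 = a3 AND g2 = a3 AND (a4 OR a3)
g4 = g3 OR g2 = (a3 AND (a4 OR a3)) OR (a4 OR a3)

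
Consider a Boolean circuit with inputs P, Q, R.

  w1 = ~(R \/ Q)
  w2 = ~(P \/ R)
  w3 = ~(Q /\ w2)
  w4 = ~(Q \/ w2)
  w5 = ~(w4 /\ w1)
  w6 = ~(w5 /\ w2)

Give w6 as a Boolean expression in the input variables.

w1 = ~(R \/ Q)
w2 = ~(P \/ R)
w4 = ~(Q \/ w2) = ~(Q \/ (~(P \/ R)))
w5 = ~(w4 /\ w1) = ~((~(Q \/ (~(P \/ R)))) /\ (~(R \/ Q)))
w6 = ~(w5 /\ w2) = ~((~((~(Q \/ (~(P \/ R)))) /\ (~(R \/ Q)))) /\ (~(P \/ R)))

~((~((~(Q \/ (~(P \/ R)))) /\ (~(R \/ Q)))) /\ (~(P \/ R)))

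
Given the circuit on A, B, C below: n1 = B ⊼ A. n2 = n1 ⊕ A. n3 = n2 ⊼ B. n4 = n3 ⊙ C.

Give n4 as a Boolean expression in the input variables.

(((B ⊼ A) ⊕ A) ⊼ B) ⊙ C

n1 = B ⊼ A
n2 = n1 ⊕ A = (B ⊼ A) ⊕ A
n3 = n2 ⊼ B = ((B ⊼ A) ⊕ A) ⊼ B
n4 = n3 ⊙ C = (((B ⊼ A) ⊕ A) ⊼ B) ⊙ C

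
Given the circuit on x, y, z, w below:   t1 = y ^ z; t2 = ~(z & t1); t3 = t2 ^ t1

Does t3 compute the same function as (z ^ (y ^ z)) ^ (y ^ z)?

t1 = y ^ z
t2 = ~(z & t1) = ~(z & (y ^ z))
t3 = t2 ^ t1 = (~(z & (y ^ z))) ^ (y ^ z)
At x=0, y=0, z=0, w=0: circuit gives 1, formula gives 0.

No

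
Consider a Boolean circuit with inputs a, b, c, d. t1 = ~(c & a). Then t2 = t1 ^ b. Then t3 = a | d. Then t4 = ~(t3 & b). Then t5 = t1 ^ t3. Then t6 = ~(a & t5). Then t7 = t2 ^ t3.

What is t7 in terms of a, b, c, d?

t1 = ~(c & a)
t2 = t1 ^ b = (~(c & a)) ^ b
t3 = a | d
t7 = t2 ^ t3 = ((~(c & a)) ^ b) ^ (a | d)

((~(c & a)) ^ b) ^ (a | d)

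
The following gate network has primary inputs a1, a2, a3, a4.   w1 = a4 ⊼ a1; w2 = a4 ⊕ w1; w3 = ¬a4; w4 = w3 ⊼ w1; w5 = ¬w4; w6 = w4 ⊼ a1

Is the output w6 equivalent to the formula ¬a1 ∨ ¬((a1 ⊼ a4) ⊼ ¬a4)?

Yes

w1 = a4 ⊼ a1
w3 = ¬a4
w4 = w3 ⊼ w1 = ¬a4 ⊼ (a4 ⊼ a1)
w6 = w4 ⊼ a1 = (¬a4 ⊼ (a4 ⊼ a1)) ⊼ a1
At a1=1, a2=0, a3=0, a4=1: circuit gives 0, formula gives 0.
At a1=0, a2=0, a3=0, a4=0: circuit gives 1, formula gives 1.
Agrees on all 16 inputs.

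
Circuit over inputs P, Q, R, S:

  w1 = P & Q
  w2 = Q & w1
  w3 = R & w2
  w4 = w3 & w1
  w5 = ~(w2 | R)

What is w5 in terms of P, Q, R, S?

w1 = P & Q
w2 = Q & w1 = Q & (P & Q)
w5 = ~(w2 | R) = ~((Q & (P & Q)) | R)

~((Q & (P & Q)) | R)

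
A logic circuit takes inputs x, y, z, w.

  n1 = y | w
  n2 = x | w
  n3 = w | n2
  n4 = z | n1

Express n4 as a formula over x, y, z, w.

z | (y | w)

n1 = y | w
n4 = z | n1 = z | (y | w)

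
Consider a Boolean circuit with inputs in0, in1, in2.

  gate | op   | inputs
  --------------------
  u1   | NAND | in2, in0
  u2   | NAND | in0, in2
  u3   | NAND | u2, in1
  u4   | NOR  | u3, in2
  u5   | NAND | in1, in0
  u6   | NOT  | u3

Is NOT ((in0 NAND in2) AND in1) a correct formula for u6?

No

u2 = in0 NAND in2
u3 = u2 NAND in1 = (in0 NAND in2) NAND in1
u6 = NOT u3 = NOT ((in0 NAND in2) NAND in1)
At in0=0, in1=0, in2=0: circuit gives 0, formula gives 1.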